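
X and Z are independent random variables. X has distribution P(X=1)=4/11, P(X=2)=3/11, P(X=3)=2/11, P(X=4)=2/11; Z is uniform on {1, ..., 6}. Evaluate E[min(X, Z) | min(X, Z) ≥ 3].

27/8

P(min(X, Z) ≥ 3) = 8/33.
Summing min(X,Z)·P(x,y) over outcomes with min(X, Z) ≥ 3 gives 9/11.
E[min(X, Z) | min(X, Z) ≥ 3] = (9/11) / (8/33) = 27/8.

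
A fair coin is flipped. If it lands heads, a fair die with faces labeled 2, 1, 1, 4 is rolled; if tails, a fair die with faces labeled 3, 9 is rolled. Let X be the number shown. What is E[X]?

4

E[X | heads] = (2+1+1+4)/4 = 2.
E[X | tails] = (3+9)/2 = 6.
E[X] = (1/2)·(2) + (1/2)·(6) = 4.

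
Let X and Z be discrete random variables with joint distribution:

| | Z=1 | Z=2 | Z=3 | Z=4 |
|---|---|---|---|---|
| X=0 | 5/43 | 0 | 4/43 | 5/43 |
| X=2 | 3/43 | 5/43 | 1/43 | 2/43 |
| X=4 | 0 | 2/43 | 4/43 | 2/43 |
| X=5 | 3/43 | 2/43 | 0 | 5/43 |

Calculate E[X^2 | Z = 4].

P(Z = 4) = 14/43.
Σ X^2·P over the event = 0·(5/43) + 4·(2/43) + 16·(2/43) + 25·(5/43) = 165/43.
E[X^2 | Z = 4] = (165/43) / (14/43) = 165/14.

165/14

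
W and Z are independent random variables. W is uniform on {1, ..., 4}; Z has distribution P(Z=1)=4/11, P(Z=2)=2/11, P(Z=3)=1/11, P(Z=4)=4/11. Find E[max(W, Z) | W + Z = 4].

P(W + Z = 4) = 7/44.
Summing max(W,Z)·P(x,y) over outcomes with W + Z = 4 gives 19/44.
E[max(W, Z) | W + Z = 4] = (19/44) / (7/44) = 19/7.

19/7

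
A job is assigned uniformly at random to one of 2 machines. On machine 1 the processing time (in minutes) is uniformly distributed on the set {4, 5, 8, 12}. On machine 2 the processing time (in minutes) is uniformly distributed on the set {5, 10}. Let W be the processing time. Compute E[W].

E[W | machine 1] = (4+5+8+12)/4 = 29/4.
E[W | machine 2] = (5+10)/2 = 15/2.
E[W] = (1/2)·(29/4) + (1/2)·(15/2) = 59/8.

59/8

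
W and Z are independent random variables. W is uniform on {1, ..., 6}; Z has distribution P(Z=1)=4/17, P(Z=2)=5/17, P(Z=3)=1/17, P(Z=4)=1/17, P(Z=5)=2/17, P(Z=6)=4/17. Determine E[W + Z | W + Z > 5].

P(W + Z > 5) = 2/3.
Summing (W+Z)·P(x,y) over outcomes with W + Z > 5 gives 557/102.
E[W + Z | W + Z > 5] = (557/102) / (2/3) = 557/68.

557/68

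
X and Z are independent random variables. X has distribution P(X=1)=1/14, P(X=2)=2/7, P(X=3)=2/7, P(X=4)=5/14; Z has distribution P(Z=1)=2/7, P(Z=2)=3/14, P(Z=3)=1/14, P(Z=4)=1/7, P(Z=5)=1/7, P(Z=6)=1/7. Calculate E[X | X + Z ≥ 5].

P(X + Z ≥ 5) = 36/49.
Summing X·P(x,y) over outcomes with X + Z ≥ 5 gives 33/14.
E[X | X + Z ≥ 5] = (33/14) / (36/49) = 77/24.

77/24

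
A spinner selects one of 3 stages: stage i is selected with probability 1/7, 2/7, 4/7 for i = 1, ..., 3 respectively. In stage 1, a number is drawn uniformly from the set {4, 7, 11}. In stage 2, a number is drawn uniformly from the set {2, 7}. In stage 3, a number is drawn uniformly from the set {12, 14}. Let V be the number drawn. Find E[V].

E[V | stage 1] = (4+7+11)/3 = 22/3.
E[V | stage 2] = (2+7)/2 = 9/2.
E[V | stage 3] = (12+14)/2 = 13.
By the law of total expectation,
E[V] = (1/7)·(22/3) + (2/7)·(9/2) + (4/7)·(13) = 205/21.

205/21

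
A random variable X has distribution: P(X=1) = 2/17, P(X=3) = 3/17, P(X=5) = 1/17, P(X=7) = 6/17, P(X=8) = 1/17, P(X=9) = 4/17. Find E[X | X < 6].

8/3

P(X < 6) = 6/17.
Σ over the event: 1·2/17 + 3·3/17 + 5·1/17 = 16/17.
E[X | X < 6] = (16/17) / (6/17) = 8/3.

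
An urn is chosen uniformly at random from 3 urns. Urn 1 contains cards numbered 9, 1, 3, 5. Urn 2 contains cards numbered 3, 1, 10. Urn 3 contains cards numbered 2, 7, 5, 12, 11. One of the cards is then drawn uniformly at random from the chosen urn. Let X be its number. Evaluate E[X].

497/90

E[X | urn 1] = (9+1+3+5)/4 = 9/2.
E[X | urn 2] = (3+1+10)/3 = 14/3.
E[X | urn 3] = (2+7+5+12+11)/5 = 37/5.
By the law of total expectation,
E[X] = (1/3)·(9/2) + (1/3)·(14/3) + (1/3)·(37/5) = 497/90.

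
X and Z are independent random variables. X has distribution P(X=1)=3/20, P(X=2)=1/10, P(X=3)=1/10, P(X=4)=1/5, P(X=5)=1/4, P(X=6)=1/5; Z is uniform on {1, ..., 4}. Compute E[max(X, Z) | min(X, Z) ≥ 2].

233/51

P(min(X, Z) ≥ 2) = 51/80.
Summing max(X,Z)·P(x,y) over outcomes with min(X, Z) ≥ 2 gives 233/80.
E[max(X, Z) | min(X, Z) ≥ 2] = (233/80) / (51/80) = 233/51.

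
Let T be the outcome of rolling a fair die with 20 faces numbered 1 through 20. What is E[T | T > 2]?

P(T > 2) = 9/10.
E[T | T > 2] = (207/20) / (9/10) = 23/2.

23/2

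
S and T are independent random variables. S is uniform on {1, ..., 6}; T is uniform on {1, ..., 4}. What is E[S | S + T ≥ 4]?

P(S + T ≥ 4) = 7/8.
Summing S·P(x,y) over outcomes with S + T ≥ 4 gives 10/3.
E[S | S + T ≥ 4] = (10/3) / (7/8) = 80/21.

80/21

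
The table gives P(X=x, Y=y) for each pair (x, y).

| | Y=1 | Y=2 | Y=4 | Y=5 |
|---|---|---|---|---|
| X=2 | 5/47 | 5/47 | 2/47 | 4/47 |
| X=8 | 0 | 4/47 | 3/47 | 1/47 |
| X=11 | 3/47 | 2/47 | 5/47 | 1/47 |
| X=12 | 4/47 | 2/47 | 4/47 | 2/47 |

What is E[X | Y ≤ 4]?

P(Y ≤ 4) = 39/47.
Summing X·P(X=x,Y=y) over the conditioning event gives 310/47.
E[X | Y ≤ 4] = (310/47) / (39/47) = 310/39.

310/39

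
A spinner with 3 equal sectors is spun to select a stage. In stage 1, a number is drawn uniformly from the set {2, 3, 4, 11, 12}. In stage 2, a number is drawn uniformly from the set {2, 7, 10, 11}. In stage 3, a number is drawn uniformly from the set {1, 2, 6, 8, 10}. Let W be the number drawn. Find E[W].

193/30

E[W | stage 1] = (2+3+4+11+12)/5 = 32/5.
E[W | stage 2] = (2+7+10+11)/4 = 15/2.
E[W | stage 3] = (1+2+6+8+10)/5 = 27/5.
E[W] = (1/3)·(32/5) + (1/3)·(15/2) + (1/3)·(27/5) = 193/30.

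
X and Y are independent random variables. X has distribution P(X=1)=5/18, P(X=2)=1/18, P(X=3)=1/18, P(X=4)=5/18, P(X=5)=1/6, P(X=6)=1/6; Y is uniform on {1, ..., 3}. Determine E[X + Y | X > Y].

P(X > Y) = 2/3.
Summing (X+Y)·P(x,y) over outcomes with X > Y gives 79/18.
E[X + Y | X > Y] = (79/18) / (2/3) = 79/12.

79/12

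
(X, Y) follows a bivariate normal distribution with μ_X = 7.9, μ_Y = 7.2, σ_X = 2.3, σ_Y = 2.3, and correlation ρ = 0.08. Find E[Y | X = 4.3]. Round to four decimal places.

6.9120

E[Y | X=x] = μ_Y + ρ(σ_Y/σ_X)(x − μ_X) for jointly normal variables.
E[Y | X=4.3] = 7.2 + (0.08)·(2.3/2.3)·(4.3 − (7.9)) = 7.2 + (0.08)·(-3.6) = 6.9120.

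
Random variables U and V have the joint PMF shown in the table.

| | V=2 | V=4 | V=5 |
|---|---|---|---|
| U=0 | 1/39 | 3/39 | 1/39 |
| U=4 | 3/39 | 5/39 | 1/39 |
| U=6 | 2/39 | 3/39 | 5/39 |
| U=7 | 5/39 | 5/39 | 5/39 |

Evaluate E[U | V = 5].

23/4

P(V = 5) = 4/13.
Σ U·P over the event = 0·(1/39) + 4·(1/39) + 6·(5/39) + 7·(5/39) = 23/13.
E[U | V = 5] = (23/13) / (4/13) = 23/4.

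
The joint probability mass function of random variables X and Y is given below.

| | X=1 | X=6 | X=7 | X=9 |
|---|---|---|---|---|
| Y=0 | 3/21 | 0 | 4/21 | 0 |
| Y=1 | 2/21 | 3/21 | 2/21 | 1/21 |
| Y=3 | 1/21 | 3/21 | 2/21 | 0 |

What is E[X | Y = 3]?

P(Y = 3) = 2/7.
Σ X·P over the event = 1·(1/21) + 6·(3/21) + 7·(2/21) = 11/7.
E[X | Y = 3] = (11/7) / (2/7) = 11/2.

11/2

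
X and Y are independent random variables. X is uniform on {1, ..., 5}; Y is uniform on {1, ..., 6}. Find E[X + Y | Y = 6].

Outcomes with Y = 6: (1,6), (2,6), (3,6), (4,6), (5,6), each with probability 1/30.
E[X + Y | Y = 6] = (7 + 8 + 9 + 10 + 11) / 5 = 9.

9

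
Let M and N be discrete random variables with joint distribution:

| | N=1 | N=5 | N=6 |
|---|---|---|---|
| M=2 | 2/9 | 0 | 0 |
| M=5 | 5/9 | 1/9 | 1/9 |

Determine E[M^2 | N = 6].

25

P(N = 6) = 1/9.
Σ M^2·P over the event = 25·(1/9) = 25/9.
E[M^2 | N = 6] = (25/9) / (1/9) = 25.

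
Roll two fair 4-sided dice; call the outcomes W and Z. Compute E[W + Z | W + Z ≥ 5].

Outcomes with W + Z ≥ 5: (1,4), (2,3), (2,4), (3,2), (3,3), (3,4), (4,1), (4,2), (4,3), (4,4), each with probability 1/16.
E[W + Z | W + Z ≥ 5] = (5 + 5 + 6 + 5 + 6 + 7 + 5 + 6 + 7 + 8) / 10 = 6.

6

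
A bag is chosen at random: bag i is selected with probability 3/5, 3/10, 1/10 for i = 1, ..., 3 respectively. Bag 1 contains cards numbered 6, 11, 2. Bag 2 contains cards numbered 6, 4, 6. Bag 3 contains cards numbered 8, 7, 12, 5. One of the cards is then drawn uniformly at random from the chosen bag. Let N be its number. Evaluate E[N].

31/5

E[N | bag 1] = (6+11+2)/3 = 19/3.
E[N | bag 2] = (6+4+6)/3 = 16/3.
E[N | bag 3] = (8+7+12+5)/4 = 8.
By the law of total expectation,
E[N] = (3/5)·(19/3) + (3/10)·(16/3) + (1/10)·(8) = 31/5.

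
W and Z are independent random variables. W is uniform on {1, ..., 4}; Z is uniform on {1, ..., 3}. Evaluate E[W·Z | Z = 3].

Outcomes with Z = 3: (1,3), (2,3), (3,3), (4,3), each with probability 1/12.
E[W·Z | Z = 3] = (3 + 6 + 9 + 12) / 4 = 15/2.

15/2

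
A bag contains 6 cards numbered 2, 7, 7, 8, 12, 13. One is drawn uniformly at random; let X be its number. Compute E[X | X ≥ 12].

25/2

P(X ≥ 12) = 1/3.
Σ over the event: 12·1/6 + 13·1/6 = 25/6.
E[X | X ≥ 12] = (25/6) / (1/3) = 25/2.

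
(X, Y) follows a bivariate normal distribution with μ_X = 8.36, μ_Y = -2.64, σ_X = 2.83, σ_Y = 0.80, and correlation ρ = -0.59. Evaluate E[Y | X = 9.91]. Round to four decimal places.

For a bivariate normal, E[Y | X=x] = μ_Y + ρ·(σ_Y/σ_X)·(x − μ_X).
E[Y | X=9.91] = -2.64 + (-0.59)·(0.80/2.83)·(9.91 − (8.36)) = -2.64 + (-0.16678)·(1.55) = -2.8985.

-2.8985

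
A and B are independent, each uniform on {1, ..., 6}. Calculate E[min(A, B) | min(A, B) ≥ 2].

P(min(A, B) ≥ 2) = 25/36.
Summing min(A,B)·P(x,y) over outcomes with min(A, B) ≥ 2 gives 20/9.
E[min(A, B) | min(A, B) ≥ 2] = (20/9) / (25/36) = 16/5.

16/5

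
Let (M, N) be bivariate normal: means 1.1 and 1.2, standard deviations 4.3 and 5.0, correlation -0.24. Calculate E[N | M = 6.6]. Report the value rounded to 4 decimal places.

The regression of N on M has slope ρ·σ_N/σ_M and passes through (μ_M, μ_N).
E[N | M=6.6] = 1.2 + (-0.24)·(5.0/4.3)·(6.6 − (1.1)) = 1.2 + (-0.27907)·(5.5) = -0.3349.

-0.3349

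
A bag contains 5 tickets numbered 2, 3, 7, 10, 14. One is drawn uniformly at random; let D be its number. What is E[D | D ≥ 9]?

12

P(D ≥ 9) = 2/5.
Σ over the event: 10·1/5 + 14·1/5 = 24/5.
E[D | D ≥ 9] = (24/5) / (2/5) = 12.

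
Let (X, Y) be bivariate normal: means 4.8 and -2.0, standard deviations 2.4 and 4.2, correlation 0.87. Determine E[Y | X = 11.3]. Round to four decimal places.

For a bivariate normal, E[Y | X=x] = μ_Y + ρ·(σ_Y/σ_X)·(x − μ_X).
E[Y | X=11.3] = -2.0 + (0.87)·(4.2/2.4)·(11.3 − (4.8)) = -2.0 + (1.5225)·(6.5) = 7.8963.

7.8963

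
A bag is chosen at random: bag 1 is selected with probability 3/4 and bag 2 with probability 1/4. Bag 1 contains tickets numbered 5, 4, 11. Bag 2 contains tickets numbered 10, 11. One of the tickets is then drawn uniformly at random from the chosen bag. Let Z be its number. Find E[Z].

E[Z | bag 1] = (5+4+11)/3 = 20/3.
E[Z | bag 2] = (10+11)/2 = 21/2.
By the law of total expectation,
E[Z] = (3/4)·(20/3) + (1/4)·(21/2) = 61/8.

61/8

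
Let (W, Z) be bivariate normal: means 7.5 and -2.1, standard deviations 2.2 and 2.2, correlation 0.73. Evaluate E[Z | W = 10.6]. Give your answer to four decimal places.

E[Z | W=x] = μ_Z + ρ(σ_Z/σ_W)(x − μ_W) for jointly normal variables.
E[Z | W=10.6] = -2.1 + (0.73)·(2.2/2.2)·(10.6 − (7.5)) = -2.1 + (0.73)·(3.1) = 0.1630.

0.1630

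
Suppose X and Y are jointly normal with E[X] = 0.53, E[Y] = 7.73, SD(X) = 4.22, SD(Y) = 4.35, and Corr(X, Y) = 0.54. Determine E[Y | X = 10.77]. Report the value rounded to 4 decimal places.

13.4299

E[Y | X=x] = μ_Y + ρ(σ_Y/σ_X)(x − μ_X) for jointly normal variables.
E[Y | X=10.77] = 7.73 + (0.54)·(4.35/4.22)·(10.77 − (0.53)) = 7.73 + (0.556635)·(10.24) = 13.4299.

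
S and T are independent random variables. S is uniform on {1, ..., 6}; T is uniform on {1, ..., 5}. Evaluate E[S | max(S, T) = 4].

22/7

Outcomes with max(S, T) = 4: (1,4), (2,4), (3,4), (4,1), (4,2), (4,3), (4,4), each with probability 1/30.
E[S | max(S, T) = 4] = (1 + 2 + 3 + 4 + 4 + 4 + 4) / 7 = 22/7.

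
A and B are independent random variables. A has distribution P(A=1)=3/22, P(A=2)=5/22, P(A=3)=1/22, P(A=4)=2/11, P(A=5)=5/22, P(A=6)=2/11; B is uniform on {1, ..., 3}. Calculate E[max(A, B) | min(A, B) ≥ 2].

161/38

P(min(A, B) ≥ 2) = 19/33.
Summing max(A,B)·P(x,y) over outcomes with min(A, B) ≥ 2 gives 161/66.
E[max(A, B) | min(A, B) ≥ 2] = (161/66) / (19/33) = 161/38.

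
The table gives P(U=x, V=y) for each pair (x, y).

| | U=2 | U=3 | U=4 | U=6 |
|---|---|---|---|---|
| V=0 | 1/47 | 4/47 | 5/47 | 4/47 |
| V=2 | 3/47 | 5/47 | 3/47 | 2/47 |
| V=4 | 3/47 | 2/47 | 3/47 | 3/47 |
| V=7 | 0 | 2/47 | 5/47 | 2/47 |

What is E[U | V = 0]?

P(V = 0) = 14/47.
Σ U·P over the event = 2·(1/47) + 3·(4/47) + 4·(5/47) + 6·(4/47) = 58/47.
E[U | V = 0] = (58/47) / (14/47) = 29/7.

29/7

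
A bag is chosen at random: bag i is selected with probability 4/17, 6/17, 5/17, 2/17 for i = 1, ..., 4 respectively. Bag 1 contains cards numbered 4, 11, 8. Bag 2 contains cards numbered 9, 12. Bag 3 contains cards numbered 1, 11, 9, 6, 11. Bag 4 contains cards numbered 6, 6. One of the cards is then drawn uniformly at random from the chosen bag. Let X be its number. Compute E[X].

431/51

E[X | bag 1] = (4+11+8)/3 = 23/3.
E[X | bag 2] = (9+12)/2 = 21/2.
E[X | bag 3] = (1+11+9+6+11)/5 = 38/5.
E[X | bag 4] = (6+6)/2 = 6.
E[X] = (4/17)·(23/3) + (6/17)·(21/2) + (5/17)·(38/5) + (2/17)·(6) = 431/51.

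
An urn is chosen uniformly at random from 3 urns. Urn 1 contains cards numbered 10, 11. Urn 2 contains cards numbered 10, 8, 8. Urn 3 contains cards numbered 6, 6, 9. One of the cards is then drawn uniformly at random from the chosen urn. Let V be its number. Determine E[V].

157/18

E[V | urn 1] = (10+11)/2 = 21/2.
E[V | urn 2] = (10+8+8)/3 = 26/3.
E[V | urn 3] = (6+6+9)/3 = 7.
E[V] = (1/3)·(21/2) + (1/3)·(26/3) + (1/3)·(7) = 157/18.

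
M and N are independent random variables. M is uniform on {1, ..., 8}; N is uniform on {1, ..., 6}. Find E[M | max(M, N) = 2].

P(max(M, N) = 2) = 1/16.
Summing M·P(x,y) over outcomes with max(M, N) = 2 gives 5/48.
E[M | max(M, N) = 2] = (5/48) / (1/16) = 5/3.

5/3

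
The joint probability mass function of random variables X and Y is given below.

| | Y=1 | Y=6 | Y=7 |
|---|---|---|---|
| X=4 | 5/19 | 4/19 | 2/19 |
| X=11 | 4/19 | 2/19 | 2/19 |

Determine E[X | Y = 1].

64/9

P(Y = 1) = 9/19.
Σ X·P over the event = 4·(5/19) + 11·(4/19) = 64/19.
E[X | Y = 1] = (64/19) / (9/19) = 64/9.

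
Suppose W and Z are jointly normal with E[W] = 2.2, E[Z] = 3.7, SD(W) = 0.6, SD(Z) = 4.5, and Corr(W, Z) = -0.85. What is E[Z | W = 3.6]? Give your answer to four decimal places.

The regression of Z on W has slope ρ·σ_Z/σ_W and passes through (μ_W, μ_Z).
E[Z | W=3.6] = 3.7 + (-0.85)·(4.5/0.6)·(3.6 − (2.2)) = 3.7 + (-6.375)·(1.4) = -5.2250.

-5.2250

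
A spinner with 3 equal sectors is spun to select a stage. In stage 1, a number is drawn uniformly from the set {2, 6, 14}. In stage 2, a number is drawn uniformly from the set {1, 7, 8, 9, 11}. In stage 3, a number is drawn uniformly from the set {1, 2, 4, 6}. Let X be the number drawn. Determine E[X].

1067/180

E[X | stage 1] = (2+6+14)/3 = 22/3.
E[X | stage 2] = (1+7+8+9+11)/5 = 36/5.
E[X | stage 3] = (1+2+4+6)/4 = 13/4.
By the law of total expectation,
E[X] = (1/3)·(22/3) + (1/3)·(36/5) + (1/3)·(13/4) = 1067/180.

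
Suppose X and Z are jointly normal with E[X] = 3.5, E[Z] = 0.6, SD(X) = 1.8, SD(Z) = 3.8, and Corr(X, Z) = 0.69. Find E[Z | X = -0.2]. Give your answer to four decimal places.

The regression of Z on X has slope ρ·σ_Z/σ_X and passes through (μ_X, μ_Z).
E[Z | X=-0.2] = 0.6 + (0.69)·(3.8/1.8)·(-0.2 − (3.5)) = 0.6 + (1.45667)·(-3.7) = -4.7897.

-4.7897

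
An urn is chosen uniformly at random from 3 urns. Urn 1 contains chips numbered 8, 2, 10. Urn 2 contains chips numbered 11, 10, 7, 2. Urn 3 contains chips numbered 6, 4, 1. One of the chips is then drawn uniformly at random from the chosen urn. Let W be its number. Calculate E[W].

107/18

E[W | urn 1] = (8+2+10)/3 = 20/3.
E[W | urn 2] = (11+10+7+2)/4 = 15/2.
E[W | urn 3] = (6+4+1)/3 = 11/3.
By the law of total expectation,
E[W] = (1/3)·(20/3) + (1/3)·(15/2) + (1/3)·(11/3) = 107/18.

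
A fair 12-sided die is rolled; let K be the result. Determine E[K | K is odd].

6

Given K is odd, K is equally likely to be any of {1, 3, 5, 7, 9, 11}.
E[K | K is odd] = (1 + 3 + 5 + 7 + 9 + 11) / 6 = 6.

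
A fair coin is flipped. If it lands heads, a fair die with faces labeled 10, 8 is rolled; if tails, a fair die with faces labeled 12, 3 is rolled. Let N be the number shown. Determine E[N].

33/4

E[N | heads] = (10+8)/2 = 9.
E[N | tails] = (12+3)/2 = 15/2.
E[N] = (1/2)·(9) + (1/2)·(15/2) = 33/4.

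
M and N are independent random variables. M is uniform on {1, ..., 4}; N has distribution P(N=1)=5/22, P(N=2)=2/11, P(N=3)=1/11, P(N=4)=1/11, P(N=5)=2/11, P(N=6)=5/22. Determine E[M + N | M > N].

P(M > N) = 25/88.
Summing (M+N)·P(x,y) over outcomes with M > N gives 59/44.
E[M + N | M > N] = (59/44) / (25/88) = 118/25.

118/25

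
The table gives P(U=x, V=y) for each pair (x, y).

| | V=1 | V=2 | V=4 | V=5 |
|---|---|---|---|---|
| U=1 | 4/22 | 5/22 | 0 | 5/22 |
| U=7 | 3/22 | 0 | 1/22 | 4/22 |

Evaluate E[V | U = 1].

P(U = 1) = 7/11.
Σ V·P over the event = 1·(4/22) + 2·(5/22) + 5·(5/22) = 39/22.
E[V | U = 1] = (39/22) / (7/11) = 39/14.

39/14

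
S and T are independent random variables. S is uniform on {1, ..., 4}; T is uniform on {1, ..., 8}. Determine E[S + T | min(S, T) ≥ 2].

P(min(S, T) ≥ 2) = 21/32.
Summing (S+T)·P(x,y) over outcomes with min(S, T) ≥ 2 gives 21/4.
E[S + T | min(S, T) ≥ 2] = (21/4) / (21/32) = 8.

8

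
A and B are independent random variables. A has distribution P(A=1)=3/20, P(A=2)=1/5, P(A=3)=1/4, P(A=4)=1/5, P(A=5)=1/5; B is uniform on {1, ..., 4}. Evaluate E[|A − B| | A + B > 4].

P(A + B > 4) = 29/40.
Summing |A−B|·P(x,y) over outcomes with A + B > 4 gives 19/16.
E[|A − B| | A + B > 4] = (19/16) / (29/40) = 95/58.

95/58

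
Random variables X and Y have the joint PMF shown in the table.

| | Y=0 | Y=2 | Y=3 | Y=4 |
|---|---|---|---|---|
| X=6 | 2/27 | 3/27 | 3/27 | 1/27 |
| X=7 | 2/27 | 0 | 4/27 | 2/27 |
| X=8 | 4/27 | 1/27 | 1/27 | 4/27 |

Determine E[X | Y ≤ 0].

29/4

P(Y ≤ 0) = 8/27.
Summing X·P(X=x,Y=y) over the conditioning event gives 58/27.
E[X | Y ≤ 0] = (58/27) / (8/27) = 29/4.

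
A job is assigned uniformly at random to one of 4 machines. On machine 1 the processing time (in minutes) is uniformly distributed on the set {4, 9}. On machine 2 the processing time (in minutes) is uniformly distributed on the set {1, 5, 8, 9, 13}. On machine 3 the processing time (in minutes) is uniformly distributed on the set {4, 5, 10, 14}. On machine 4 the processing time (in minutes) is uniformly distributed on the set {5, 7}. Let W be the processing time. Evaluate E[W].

E[W | machine 1] = (4+9)/2 = 13/2.
E[W | machine 2] = (1+5+8+9+13)/5 = 36/5.
E[W | machine 3] = (4+5+10+14)/4 = 33/4.
E[W | machine 4] = (5+7)/2 = 6.
E[W] = (1/4)·(13/2) + (1/4)·(36/5) + (1/4)·(33/4) + (1/4)·(6) = 559/80.

559/80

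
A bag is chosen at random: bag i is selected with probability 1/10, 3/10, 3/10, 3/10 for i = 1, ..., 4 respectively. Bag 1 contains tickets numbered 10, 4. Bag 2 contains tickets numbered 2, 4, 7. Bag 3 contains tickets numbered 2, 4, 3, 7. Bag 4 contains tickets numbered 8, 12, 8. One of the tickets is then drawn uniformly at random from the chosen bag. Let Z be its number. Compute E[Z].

E[Z | bag 1] = (10+4)/2 = 7.
E[Z | bag 2] = (2+4+7)/3 = 13/3.
E[Z | bag 3] = (2+4+3+7)/4 = 4.
E[Z | bag 4] = (8+12+8)/3 = 28/3.
By the law of total expectation,
E[Z] = (1/10)·(7) + (3/10)·(13/3) + (3/10)·(4) + (3/10)·(28/3) = 6.

6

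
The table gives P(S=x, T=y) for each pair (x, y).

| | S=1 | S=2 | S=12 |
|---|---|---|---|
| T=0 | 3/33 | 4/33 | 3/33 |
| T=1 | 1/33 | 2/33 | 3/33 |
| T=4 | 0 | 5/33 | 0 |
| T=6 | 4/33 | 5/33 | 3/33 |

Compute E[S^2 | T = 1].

P(T = 1) = 2/11.
Σ S^2·P over the event = 1·(1/33) + 4·(2/33) + 144·(3/33) = 147/11.
E[S^2 | T = 1] = (147/11) / (2/11) = 147/2.

147/2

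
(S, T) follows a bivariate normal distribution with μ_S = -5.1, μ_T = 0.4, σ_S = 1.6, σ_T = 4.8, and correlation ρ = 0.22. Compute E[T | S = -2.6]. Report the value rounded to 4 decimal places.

2.0500

E[T | S=x] = μ_T + ρ(σ_T/σ_S)(x − μ_S) for jointly normal variables.
E[T | S=-2.6] = 0.4 + (0.22)·(4.8/1.6)·(-2.6 − (-5.1)) = 0.4 + (0.66)·(2.5) = 2.0500.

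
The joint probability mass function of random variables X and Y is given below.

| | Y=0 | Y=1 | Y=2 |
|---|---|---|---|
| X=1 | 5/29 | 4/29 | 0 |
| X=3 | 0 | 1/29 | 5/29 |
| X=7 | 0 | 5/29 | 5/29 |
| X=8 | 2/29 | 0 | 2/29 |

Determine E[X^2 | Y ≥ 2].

P(Y ≥ 2) = 12/29.
Σ X^2·P over the event = 9·(5/29) + 49·(5/29) + 64·(2/29) = 418/29.
E[X^2 | Y ≥ 2] = (418/29) / (12/29) = 209/6.

209/6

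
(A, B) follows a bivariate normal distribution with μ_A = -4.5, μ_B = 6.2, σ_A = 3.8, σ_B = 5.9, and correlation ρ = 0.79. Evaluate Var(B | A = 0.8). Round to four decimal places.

Var(B | A=x) = (1 − ρ²)·σ_B².
Var(B | A=0.8) = (5.9)²·(1 − (0.79)²) = 34.81·0.3759 = 13.0851.

13.0851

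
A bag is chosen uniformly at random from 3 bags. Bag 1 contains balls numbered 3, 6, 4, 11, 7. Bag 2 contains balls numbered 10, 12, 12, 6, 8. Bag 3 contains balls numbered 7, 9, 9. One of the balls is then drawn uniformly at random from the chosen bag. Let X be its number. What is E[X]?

E[X | bag 1] = (3+6+4+11+7)/5 = 31/5.
E[X | bag 2] = (10+12+12+6+8)/5 = 48/5.
E[X | bag 3] = (7+9+9)/3 = 25/3.
E[X] = (1/3)·(31/5) + (1/3)·(48/5) + (1/3)·(25/3) = 362/45.

362/45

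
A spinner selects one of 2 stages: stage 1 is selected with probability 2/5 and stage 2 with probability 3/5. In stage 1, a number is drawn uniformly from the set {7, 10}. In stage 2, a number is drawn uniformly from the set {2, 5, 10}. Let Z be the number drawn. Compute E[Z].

34/5

E[Z | stage 1] = (7+10)/2 = 17/2.
E[Z | stage 2] = (2+5+10)/3 = 17/3.
E[Z] = (2/5)·(17/2) + (3/5)·(17/3) = 34/5.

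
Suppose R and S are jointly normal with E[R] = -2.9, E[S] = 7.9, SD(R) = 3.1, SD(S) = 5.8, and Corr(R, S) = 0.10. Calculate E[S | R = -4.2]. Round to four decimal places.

For a bivariate normal, E[S | R=x] = μ_S + ρ·(σ_S/σ_R)·(x − μ_R).
E[S | R=-4.2] = 7.9 + (0.10)·(5.8/3.1)·(-4.2 − (-2.9)) = 7.9 + (0.1871)·(-1.3) = 7.6568.

7.6568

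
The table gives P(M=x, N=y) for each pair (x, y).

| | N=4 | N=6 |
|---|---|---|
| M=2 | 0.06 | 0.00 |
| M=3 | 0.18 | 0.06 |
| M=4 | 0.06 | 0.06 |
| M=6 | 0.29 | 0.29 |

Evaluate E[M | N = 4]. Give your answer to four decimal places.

4.4746

P(N = 4) = 0.59.
Summing M·P(M=x,N=y) over the conditioning event gives 2.64.
E[M | N = 4] = (2.64) / (0.59) = 4.4746.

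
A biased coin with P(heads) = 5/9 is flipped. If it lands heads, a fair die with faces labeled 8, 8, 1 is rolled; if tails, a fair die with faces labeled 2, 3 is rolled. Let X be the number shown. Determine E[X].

115/27

E[X | heads] = (8+8+1)/3 = 17/3.
E[X | tails] = (2+3)/2 = 5/2.
By the law of total expectation,
E[X] = (5/9)·(17/3) + (4/9)·(5/2) = 115/27.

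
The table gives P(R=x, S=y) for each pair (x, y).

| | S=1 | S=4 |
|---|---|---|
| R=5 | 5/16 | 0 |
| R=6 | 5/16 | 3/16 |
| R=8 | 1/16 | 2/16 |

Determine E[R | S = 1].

63/11

P(S = 1) = 11/16.
Σ R·P over the event = 5·(5/16) + 6·(5/16) + 8·(1/16) = 63/16.
E[R | S = 1] = (63/16) / (11/16) = 63/11.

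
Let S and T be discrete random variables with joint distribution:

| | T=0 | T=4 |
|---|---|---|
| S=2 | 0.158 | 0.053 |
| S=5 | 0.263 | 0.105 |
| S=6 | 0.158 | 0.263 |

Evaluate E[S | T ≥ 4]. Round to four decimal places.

5.2470

P(T ≥ 4) = 0.421.
Σ S·P over the event = 2·(0.053) + 5·(0.105) + 6·(0.263) = 2.209.
E[S | T ≥ 4] = (2.209) / (0.421) = 5.2470.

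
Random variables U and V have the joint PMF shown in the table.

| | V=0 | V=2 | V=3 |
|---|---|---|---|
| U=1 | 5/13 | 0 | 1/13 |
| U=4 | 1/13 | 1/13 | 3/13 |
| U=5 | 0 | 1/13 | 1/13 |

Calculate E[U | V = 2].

9/2

P(V = 2) = 2/13.
Σ U·P over the event = 4·(1/13) + 5·(1/13) = 9/13.
E[U | V = 2] = (9/13) / (2/13) = 9/2.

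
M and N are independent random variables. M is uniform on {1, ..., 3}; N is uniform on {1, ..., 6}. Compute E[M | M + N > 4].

P(M + N > 4) = 2/3.
Summing M·P(x,y) over outcomes with M + N > 4 gives 13/9.
E[M | M + N > 4] = (13/9) / (2/3) = 13/6.

13/6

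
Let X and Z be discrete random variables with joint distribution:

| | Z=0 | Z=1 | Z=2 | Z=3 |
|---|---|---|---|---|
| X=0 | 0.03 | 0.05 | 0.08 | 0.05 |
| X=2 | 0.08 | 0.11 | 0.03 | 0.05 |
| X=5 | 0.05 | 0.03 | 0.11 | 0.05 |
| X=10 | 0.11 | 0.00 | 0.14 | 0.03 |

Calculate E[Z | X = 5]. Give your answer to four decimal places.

P(X = 5) = 0.24.
Σ Z·P over the event = 0·(0.05) + 1·(0.03) + 2·(0.11) + 3·(0.05) = 0.40.
E[Z | X = 5] = (0.40) / (0.24) = 1.6667.

1.6667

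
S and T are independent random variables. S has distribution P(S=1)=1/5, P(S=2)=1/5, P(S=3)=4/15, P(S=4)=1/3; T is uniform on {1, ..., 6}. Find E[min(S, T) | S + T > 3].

P(S + T > 3) = 9/10.
Summing min(S,T)·P(x,y) over outcomes with S + T > 3 gives 32/15.
E[min(S, T) | S + T > 3] = (32/15) / (9/10) = 64/27.

64/27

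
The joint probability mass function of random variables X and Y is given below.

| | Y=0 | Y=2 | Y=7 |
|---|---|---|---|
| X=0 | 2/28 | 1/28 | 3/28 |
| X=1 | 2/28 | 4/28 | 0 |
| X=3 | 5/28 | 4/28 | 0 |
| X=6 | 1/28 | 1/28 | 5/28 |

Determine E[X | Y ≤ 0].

23/10

P(Y ≤ 0) = 5/14.
Σ X·P over the event = 0·(2/28) + 1·(2/28) + 3·(5/28) + 6·(1/28) = 23/28.
E[X | Y ≤ 0] = (23/28) / (5/14) = 23/10.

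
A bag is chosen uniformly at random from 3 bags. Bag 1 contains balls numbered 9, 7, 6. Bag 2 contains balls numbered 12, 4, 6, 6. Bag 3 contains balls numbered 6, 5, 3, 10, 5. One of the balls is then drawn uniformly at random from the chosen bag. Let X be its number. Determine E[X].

E[X | bag 1] = (9+7+6)/3 = 22/3.
E[X | bag 2] = (12+4+6+6)/4 = 7.
E[X | bag 3] = (6+5+3+10+5)/5 = 29/5.
E[X] = (1/3)·(22/3) + (1/3)·(7) + (1/3)·(29/5) = 302/45.

302/45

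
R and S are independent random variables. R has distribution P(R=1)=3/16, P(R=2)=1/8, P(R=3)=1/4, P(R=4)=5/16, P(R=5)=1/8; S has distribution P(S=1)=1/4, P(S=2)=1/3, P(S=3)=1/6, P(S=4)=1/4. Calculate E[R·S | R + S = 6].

P(R + S = 6) = 5/24.
Summing RS·P(x,y) over outcomes with R + S = 6 gives 155/96.
E[R·S | R + S = 6] = (155/96) / (5/24) = 31/4.

31/4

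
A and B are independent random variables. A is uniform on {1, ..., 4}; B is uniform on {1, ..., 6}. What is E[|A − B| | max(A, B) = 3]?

6/5

Outcomes with max(A, B) = 3: (1,3), (2,3), (3,1), (3,2), (3,3), each with probability 1/24.
E[|A − B| | max(A, B) = 3] = (2 + 1 + 2 + 1 + 0) / 5 = 6/5.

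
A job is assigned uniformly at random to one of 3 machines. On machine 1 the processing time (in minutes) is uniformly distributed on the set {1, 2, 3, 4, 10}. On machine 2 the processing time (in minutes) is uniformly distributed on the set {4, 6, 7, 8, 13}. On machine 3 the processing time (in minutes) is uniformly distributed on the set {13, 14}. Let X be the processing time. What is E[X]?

251/30

E[X | machine 1] = (1+2+3+4+10)/5 = 4.
E[X | machine 2] = (4+6+7+8+13)/5 = 38/5.
E[X | machine 3] = (13+14)/2 = 27/2.
E[X] = (1/3)·(4) + (1/3)·(38/5) + (1/3)·(27/2) = 251/30.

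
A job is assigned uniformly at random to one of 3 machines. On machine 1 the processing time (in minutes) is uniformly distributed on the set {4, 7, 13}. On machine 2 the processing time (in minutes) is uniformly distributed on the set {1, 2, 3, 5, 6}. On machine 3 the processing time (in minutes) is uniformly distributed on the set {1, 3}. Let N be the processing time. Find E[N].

E[N | machine 1] = (4+7+13)/3 = 8.
E[N | machine 2] = (1+2+3+5+6)/5 = 17/5.
E[N | machine 3] = (1+3)/2 = 2.
E[N] = (1/3)·(8) + (1/3)·(17/5) + (1/3)·(2) = 67/15.

67/15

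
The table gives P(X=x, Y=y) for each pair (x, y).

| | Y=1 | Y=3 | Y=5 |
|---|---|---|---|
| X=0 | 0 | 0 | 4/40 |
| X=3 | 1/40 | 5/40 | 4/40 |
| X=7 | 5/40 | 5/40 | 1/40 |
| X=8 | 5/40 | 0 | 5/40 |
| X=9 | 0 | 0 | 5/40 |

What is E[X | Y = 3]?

P(Y = 3) = 1/4.
Σ X·P over the event = 3·(5/40) + 7·(5/40) = 5/4.
E[X | Y = 3] = (5/4) / (1/4) = 5.

5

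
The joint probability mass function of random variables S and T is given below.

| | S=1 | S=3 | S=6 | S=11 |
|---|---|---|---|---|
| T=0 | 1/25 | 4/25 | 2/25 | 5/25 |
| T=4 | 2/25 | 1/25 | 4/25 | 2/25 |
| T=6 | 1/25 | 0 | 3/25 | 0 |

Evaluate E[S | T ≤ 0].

20/3

P(T ≤ 0) = 12/25.
Σ S·P over the event = 1·(1/25) + 3·(4/25) + 6·(2/25) + 11·(5/25) = 16/5.
E[S | T ≤ 0] = (16/5) / (12/25) = 20/3.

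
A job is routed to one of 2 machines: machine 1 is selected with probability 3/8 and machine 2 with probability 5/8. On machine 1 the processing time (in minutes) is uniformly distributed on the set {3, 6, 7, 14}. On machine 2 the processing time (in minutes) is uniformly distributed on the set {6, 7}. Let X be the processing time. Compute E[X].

55/8

E[X | machine 1] = (3+6+7+14)/4 = 15/2.
E[X | machine 2] = (6+7)/2 = 13/2.
E[X] = (3/8)·(15/2) + (5/8)·(13/2) = 55/8.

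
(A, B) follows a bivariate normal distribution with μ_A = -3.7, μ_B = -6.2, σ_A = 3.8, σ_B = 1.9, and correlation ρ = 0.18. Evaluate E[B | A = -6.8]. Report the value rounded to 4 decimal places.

-6.4790

The regression of B on A has slope ρ·σ_B/σ_A and passes through (μ_A, μ_B).
E[B | A=-6.8] = -6.2 + (0.18)·(1.9/3.8)·(-6.8 − (-3.7)) = -6.2 + (0.09)·(-3.1) = -6.4790.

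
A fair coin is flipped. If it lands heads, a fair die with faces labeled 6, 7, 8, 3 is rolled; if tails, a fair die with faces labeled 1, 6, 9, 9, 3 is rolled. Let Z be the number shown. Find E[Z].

E[Z | heads] = (6+7+8+3)/4 = 6.
E[Z | tails] = (1+6+9+9+3)/5 = 28/5.
E[Z] = (1/2)·(6) + (1/2)·(28/5) = 29/5.

29/5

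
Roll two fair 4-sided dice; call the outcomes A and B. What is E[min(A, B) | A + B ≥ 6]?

P(A + B ≥ 6) = 3/8.
Summing min(A,B)·P(x,y) over outcomes with A + B ≥ 6 gives 17/16.
E[min(A, B) | A + B ≥ 6] = (17/16) / (3/8) = 17/6.

17/6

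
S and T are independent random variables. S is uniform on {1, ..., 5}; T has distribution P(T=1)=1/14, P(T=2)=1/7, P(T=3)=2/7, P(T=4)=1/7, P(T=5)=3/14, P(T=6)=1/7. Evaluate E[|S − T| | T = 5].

2

P(T = 5) = 3/14.
Summing |S−T|·P(x,y) over outcomes with T = 5 gives 3/7.
E[|S − T| | T = 5] = (3/7) / (3/14) = 2.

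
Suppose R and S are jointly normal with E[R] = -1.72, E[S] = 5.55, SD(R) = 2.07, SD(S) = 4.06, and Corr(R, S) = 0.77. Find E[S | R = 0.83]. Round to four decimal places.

9.4011

E[S | R=x] = μ_S + ρ(σ_S/σ_R)(x − μ_R) for jointly normal variables.
E[S | R=0.83] = 5.55 + (0.77)·(4.06/2.07)·(0.83 − (-1.72)) = 5.55 + (1.51024)·(2.55) = 9.4011.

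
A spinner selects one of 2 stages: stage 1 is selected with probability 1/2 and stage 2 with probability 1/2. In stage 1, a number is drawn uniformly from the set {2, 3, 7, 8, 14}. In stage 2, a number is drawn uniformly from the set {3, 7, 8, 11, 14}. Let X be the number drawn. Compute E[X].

77/10

E[X | stage 1] = (2+3+7+8+14)/5 = 34/5.
E[X | stage 2] = (3+7+8+11+14)/5 = 43/5.
By the law of total expectation,
E[X] = (1/2)·(34/5) + (1/2)·(43/5) = 77/10.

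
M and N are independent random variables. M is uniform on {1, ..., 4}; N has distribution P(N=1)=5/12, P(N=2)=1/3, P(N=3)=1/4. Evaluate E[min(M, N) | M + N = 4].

P(M + N = 4) = 1/4.
Summing min(M,N)·P(x,y) over outcomes with M + N = 4 gives 1/3.
E[min(M, N) | M + N = 4] = (1/3) / (1/4) = 4/3.

4/3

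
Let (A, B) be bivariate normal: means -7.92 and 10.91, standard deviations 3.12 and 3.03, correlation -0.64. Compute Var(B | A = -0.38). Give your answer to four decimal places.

5.4204

For a bivariate normal, Var(B | A=x) = σ_B²(1 − ρ²).
Var(B | A=-0.38) = (3.03)²·(1 − (-0.64)²) = 9.1809·0.5904 = 5.4204.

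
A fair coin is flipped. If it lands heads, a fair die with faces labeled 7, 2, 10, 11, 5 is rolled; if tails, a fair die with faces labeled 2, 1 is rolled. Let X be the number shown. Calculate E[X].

17/4

E[X | heads] = (7+2+10+11+5)/5 = 7.
E[X | tails] = (2+1)/2 = 3/2.
By the law of total expectation,
E[X] = (1/2)·(7) + (1/2)·(3/2) = 17/4.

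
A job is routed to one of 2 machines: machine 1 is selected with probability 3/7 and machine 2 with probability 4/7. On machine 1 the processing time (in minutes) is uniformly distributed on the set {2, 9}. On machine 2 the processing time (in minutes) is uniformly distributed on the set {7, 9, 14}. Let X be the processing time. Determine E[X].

113/14

E[X | machine 1] = (2+9)/2 = 11/2.
E[X | machine 2] = (7+9+14)/3 = 10.
By the law of total expectation,
E[X] = (3/7)·(11/2) + (4/7)·(10) = 113/14.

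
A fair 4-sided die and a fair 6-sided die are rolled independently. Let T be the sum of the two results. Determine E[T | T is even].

6

P(T is even) = 1/2.
Σ over the event: 2·1/24 + 4·1/8 + 6·1/6 + 8·1/8 + 10·1/24 = 3.
E[T | T is even] = (3) / (1/2) = 6.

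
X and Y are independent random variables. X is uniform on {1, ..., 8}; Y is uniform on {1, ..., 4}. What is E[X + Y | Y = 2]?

13/2

P(Y = 2) = 1/4.
Summing (X+Y)·P(x,y) over outcomes with Y = 2 gives 13/8.
E[X + Y | Y = 2] = (13/8) / (1/4) = 13/2.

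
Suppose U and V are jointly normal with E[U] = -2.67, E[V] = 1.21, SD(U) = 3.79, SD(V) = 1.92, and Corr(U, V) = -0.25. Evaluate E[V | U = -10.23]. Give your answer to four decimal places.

2.1675

E[V | U=x] = μ_V + ρ(σ_V/σ_U)(x − μ_U) for jointly normal variables.
E[V | U=-10.23] = 1.21 + (-0.25)·(1.92/3.79)·(-10.23 − (-2.67)) = 1.21 + (-0.12665)·(-7.56) = 2.1675.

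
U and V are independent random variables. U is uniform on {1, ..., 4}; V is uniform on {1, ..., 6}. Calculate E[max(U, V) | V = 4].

4

Outcomes with V = 4: (1,4), (2,4), (3,4), (4,4), each with probability 1/24.
E[max(U, V) | V = 4] = (4 + 4 + 4 + 4) / 4 = 4.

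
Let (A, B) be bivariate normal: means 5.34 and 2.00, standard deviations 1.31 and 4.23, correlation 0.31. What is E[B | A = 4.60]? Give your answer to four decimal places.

For a bivariate normal, E[B | A=x] = μ_B + ρ·(σ_B/σ_A)·(x − μ_A).
E[B | A=4.60] = 2.00 + (0.31)·(4.23/1.31)·(4.60 − (5.34)) = 2.00 + (1.001)·(-0.74) = 1.2593.

1.2593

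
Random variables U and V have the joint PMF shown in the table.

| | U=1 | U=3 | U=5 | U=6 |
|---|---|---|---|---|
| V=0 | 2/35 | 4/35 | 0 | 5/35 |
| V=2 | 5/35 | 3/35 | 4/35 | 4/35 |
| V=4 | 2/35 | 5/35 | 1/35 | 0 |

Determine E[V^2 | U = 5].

32/5

P(U = 5) = 1/7.
Σ V^2·P over the event = 4·(4/35) + 16·(1/35) = 32/35.
E[V^2 | U = 5] = (32/35) / (1/7) = 32/5.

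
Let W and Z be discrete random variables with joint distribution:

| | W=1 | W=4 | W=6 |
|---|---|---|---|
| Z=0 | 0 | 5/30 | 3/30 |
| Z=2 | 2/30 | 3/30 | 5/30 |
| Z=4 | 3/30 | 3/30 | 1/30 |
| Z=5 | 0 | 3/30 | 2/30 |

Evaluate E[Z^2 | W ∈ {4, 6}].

P(W ∈ {4, 6}) = 5/6.
Σ Z^2·P over the event = 0·(5/30) + 4·(3/30) + 16·(3/30) + 25·(3/30) + 0·(3/30) + 4·(5/30) + 16·(1/30) + 25·(2/30) = 221/30.
E[Z^2 | W ∈ {4, 6}] = (221/30) / (5/6) = 221/25.

221/25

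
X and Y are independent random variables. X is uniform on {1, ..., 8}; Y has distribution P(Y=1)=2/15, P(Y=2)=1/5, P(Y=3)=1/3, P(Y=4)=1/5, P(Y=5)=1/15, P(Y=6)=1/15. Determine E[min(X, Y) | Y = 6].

33/8

P(Y = 6) = 1/15.
Summing min(X,Y)·P(x,y) over outcomes with Y = 6 gives 11/40.
E[min(X, Y) | Y = 6] = (11/40) / (1/15) = 33/8.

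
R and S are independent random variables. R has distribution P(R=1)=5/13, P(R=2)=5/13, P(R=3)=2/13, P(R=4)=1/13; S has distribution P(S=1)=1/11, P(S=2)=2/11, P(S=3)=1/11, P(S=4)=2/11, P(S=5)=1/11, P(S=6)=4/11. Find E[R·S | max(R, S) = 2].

P(max(R, S) = 2) = 25/143.
Summing RS·P(x,y) over outcomes with max(R, S) = 2 gives 70/143.
E[R·S | max(R, S) = 2] = (70/143) / (25/143) = 14/5.

14/5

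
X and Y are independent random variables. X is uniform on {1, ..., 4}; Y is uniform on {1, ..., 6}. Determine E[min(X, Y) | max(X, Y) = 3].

Outcomes with max(X, Y) = 3: (1,3), (2,3), (3,1), (3,2), (3,3), each with probability 1/24.
E[min(X, Y) | max(X, Y) = 3] = (1 + 2 + 1 + 2 + 3) / 5 = 9/5.

9/5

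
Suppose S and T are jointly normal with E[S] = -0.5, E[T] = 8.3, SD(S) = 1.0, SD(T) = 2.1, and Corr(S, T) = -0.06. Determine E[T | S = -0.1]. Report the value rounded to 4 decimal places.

E[T | S=x] = μ_T + ρ(σ_T/σ_S)(x − μ_S) for jointly normal variables.
E[T | S=-0.1] = 8.3 + (-0.06)·(2.1/1.0)·(-0.1 − (-0.5)) = 8.3 + (-0.126)·(0.4) = 8.2496.

8.2496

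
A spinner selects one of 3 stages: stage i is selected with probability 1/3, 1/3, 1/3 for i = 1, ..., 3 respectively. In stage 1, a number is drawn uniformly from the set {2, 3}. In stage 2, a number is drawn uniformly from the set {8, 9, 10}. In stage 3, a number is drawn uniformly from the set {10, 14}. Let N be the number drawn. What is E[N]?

47/6

E[N | stage 1] = (2+3)/2 = 5/2.
E[N | stage 2] = (8+9+10)/3 = 9.
E[N | stage 3] = (10+14)/2 = 12.
E[N] = (1/3)·(5/2) + (1/3)·(9) + (1/3)·(12) = 47/6.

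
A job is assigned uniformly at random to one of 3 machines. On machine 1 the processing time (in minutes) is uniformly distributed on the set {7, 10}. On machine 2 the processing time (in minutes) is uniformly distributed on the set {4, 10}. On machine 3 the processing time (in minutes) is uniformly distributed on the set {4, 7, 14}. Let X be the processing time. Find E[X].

E[X | machine 1] = (7+10)/2 = 17/2.
E[X | machine 2] = (4+10)/2 = 7.
E[X | machine 3] = (4+7+14)/3 = 25/3.
By the law of total expectation,
E[X] = (1/3)·(17/2) + (1/3)·(7) + (1/3)·(25/3) = 143/18.

143/18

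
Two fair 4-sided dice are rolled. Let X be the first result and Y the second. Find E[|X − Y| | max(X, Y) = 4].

Outcomes with max(X, Y) = 4: (1,4), (2,4), (3,4), (4,1), (4,2), (4,3), (4,4), each with probability 1/16.
E[|X − Y| | max(X, Y) = 4] = (3 + 2 + 1 + 3 + 2 + 1 + 0) / 7 = 12/7.

12/7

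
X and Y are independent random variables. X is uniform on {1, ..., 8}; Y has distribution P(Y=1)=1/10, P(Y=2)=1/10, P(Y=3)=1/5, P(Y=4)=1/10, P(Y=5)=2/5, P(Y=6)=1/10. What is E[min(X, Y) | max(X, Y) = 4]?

P(max(X, Y) = 4) = 1/10.
Summing min(X,Y)·P(x,y) over outcomes with max(X, Y) = 4 gives 19/80.
E[min(X, Y) | max(X, Y) = 4] = (19/80) / (1/10) = 19/8.

19/8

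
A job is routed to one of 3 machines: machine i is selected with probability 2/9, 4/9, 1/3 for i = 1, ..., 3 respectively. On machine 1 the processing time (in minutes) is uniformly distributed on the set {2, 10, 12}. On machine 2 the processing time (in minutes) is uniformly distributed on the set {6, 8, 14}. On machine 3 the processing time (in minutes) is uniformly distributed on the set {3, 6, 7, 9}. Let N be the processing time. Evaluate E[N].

865/108

E[N | machine 1] = (2+10+12)/3 = 8.
E[N | machine 2] = (6+8+14)/3 = 28/3.
E[N | machine 3] = (3+6+7+9)/4 = 25/4.
By the law of total expectation,
E[N] = (2/9)·(8) + (4/9)·(28/3) + (1/3)·(25/4) = 865/108.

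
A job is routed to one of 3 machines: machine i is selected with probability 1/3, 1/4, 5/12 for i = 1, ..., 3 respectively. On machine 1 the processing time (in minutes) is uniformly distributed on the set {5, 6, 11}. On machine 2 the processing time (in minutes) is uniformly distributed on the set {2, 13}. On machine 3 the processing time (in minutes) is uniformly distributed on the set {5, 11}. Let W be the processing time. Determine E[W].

551/72

E[W | machine 1] = (5+6+11)/3 = 22/3.
E[W | machine 2] = (2+13)/2 = 15/2.
E[W | machine 3] = (5+11)/2 = 8.
By the law of total expectation,
E[W] = (1/3)·(22/3) + (1/4)·(15/2) + (5/12)·(8) = 551/72.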